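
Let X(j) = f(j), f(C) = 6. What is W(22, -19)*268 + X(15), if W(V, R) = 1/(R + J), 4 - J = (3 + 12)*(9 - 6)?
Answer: 23/15 ≈ 1.5333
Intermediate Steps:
X(j) = 6
J = -41 (J = 4 - (3 + 12)*(9 - 6) = 4 - 15*3 = 4 - 1*45 = 4 - 45 = -41)
W(V, R) = 1/(-41 + R) (W(V, R) = 1/(R - 41) = 1/(-41 + R))
W(22, -19)*268 + X(15) = 268/(-41 - 19) + 6 = 268/(-60) + 6 = -1/60*268 + 6 = -67/15 + 6 = 23/15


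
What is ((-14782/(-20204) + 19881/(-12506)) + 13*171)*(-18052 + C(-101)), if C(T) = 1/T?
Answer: -127963033329355845/3189974203 ≈ -4.0114e+7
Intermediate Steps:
((-14782/(-20204) + 19881/(-12506)) + 13*171)*(-18052 + C(-101)) = ((-14782/(-20204) + 19881/(-12506)) + 13*171)*(-18052 + 1/(-101)) = ((-14782*(-1/20204) + 19881*(-1/12506)) + 2223)*(-18052 - 1/101) = ((7391/10102 - 19881/12506) + 2223)*(-1823253/101) = (-27101504/31583903 + 2223)*(-1823253/101) = (70183914865/31583903)*(-1823253/101) = -127963033329355845/3189974203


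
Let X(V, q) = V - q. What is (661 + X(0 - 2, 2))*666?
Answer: 437562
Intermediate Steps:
(661 + X(0 - 2, 2))*666 = (661 + ((0 - 2) - 1*2))*666 = (661 + (-2 - 2))*666 = (661 - 4)*666 = 657*666 = 437562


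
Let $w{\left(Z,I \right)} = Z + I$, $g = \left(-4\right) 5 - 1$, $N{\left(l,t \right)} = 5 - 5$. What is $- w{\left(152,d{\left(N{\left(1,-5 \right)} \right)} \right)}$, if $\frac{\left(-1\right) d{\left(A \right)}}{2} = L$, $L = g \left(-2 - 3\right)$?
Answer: $58$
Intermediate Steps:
$N{\left(l,t \right)} = 0$ ($N{\left(l,t \right)} = 5 - 5 = 0$)
$g = -21$ ($g = -20 - 1 = -21$)
$L = 105$ ($L = - 21 \left(-2 - 3\right) = \left(-21\right) \left(-5\right) = 105$)
$d{\left(A \right)} = -210$ ($d{\left(A \right)} = \left(-2\right) 105 = -210$)
$w{\left(Z,I \right)} = I + Z$
$- w{\left(152,d{\left(N{\left(1,-5 \right)} \right)} \right)} = - (-210 + 152) = \left(-1\right) \left(-58\right) = 58$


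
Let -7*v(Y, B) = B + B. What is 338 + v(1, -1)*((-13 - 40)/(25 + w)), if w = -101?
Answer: 89961/266 ≈ 338.20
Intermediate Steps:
v(Y, B) = -2*B/7 (v(Y, B) = -(B + B)/7 = -2*B/7)
338 + v(1, -1)*((-13 - 40)/(25 + w)) = 338 + (-2/7*(-1))*((-13 - 40)/(25 - 101)) = 338 + 2*(-53/(-76))/7 = 338 + 2*(-53*(-1/76))/7 = 338 + (2/7)*(53/76) = 338 + 53/266 = 89961/266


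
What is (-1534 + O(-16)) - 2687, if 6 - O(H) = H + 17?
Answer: -4216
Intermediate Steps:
O(H) = -11 - H (O(H) = 6 - (H + 17) = 6 - (17 + H) = 6 + (-17 - H) = -11 - H)
(-1534 + O(-16)) - 2687 = (-1534 + (-11 - 1*(-16))) - 2687 = (-1534 + (-11 + 16)) - 2687 = (-1534 + 5) - 2687 = -1529 - 2687 = -4216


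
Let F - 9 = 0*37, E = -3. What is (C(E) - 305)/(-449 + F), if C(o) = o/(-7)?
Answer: 533/770 ≈ 0.69221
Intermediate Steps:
C(o) = -o/7 (C(o) = o*(-⅐) = -o/7)
F = 9 (F = 9 + 0*37 = 9 + 0 = 9)
(C(E) - 305)/(-449 + F) = (-⅐*(-3) - 305)/(-449 + 9) = (3/7 - 305)/(-440) = -2132/7*(-1/440) = 533/770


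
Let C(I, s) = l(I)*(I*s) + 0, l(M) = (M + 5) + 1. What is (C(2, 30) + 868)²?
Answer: 1817104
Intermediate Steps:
l(M) = 6 + M (l(M) = (5 + M) + 1 = 6 + M)
C(I, s) = I*s*(6 + I) (C(I, s) = (6 + I)*(I*s) + 0 = I*s*(6 + I) + 0 = I*s*(6 + I))
(C(2, 30) + 868)² = (2*30*(6 + 2) + 868)² = (2*30*8 + 868)² = (480 + 868)² = 1348² = 1817104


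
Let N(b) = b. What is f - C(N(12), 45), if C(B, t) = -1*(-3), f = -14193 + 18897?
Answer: 4701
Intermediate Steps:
f = 4704
C(B, t) = 3
f - C(N(12), 45) = 4704 - 1*3 = 4704 - 3 = 4701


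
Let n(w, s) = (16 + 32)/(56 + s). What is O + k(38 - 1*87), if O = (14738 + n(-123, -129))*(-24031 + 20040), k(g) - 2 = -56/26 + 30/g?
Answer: -2735036973166/46501 ≈ -5.8817e+7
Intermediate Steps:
n(w, s) = 48/(56 + s)
k(g) = -2/13 + 30/g (k(g) = 2 + (-56/26 + 30/g) = 2 + (-56*1/26 + 30/g) = 2 + (-28/13 + 30/g) = -2/13 + 30/g)
O = -4293621566/73 (O = (14738 + 48/(56 - 129))*(-24031 + 20040) = (14738 + 48/(-73))*(-3991) = (14738 + 48*(-1/73))*(-3991) = (14738 - 48/73)*(-3991) = (1075826/73)*(-3991) = -4293621566/73 ≈ -5.8817e+7)
O + k(38 - 1*87) = -4293621566/73 + (-2/13 + 30/(38 - 1*87)) = -4293621566/73 + (-2/13 + 30/(38 - 87)) = -4293621566/73 + (-2/13 + 30/(-49)) = -4293621566/73 + (-2/13 + 30*(-1/49)) = -4293621566/73 + (-2/13 - 30/49) = -4293621566/73 - 488/637 = -2735036973166/46501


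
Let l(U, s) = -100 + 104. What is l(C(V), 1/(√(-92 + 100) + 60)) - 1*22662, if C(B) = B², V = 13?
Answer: -22658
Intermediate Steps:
l(U, s) = 4
l(C(V), 1/(√(-92 + 100) + 60)) - 1*22662 = 4 - 1*22662 = 4 - 22662 = -22658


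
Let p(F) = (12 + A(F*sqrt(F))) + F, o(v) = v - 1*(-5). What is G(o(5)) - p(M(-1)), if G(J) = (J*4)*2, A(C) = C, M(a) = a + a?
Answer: 70 + 2*I*sqrt(2) ≈ 70.0 + 2.8284*I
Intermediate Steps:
M(a) = 2*a
o(v) = 5 + v (o(v) = v + 5 = 5 + v)
p(F) = 12 + F + F**(3/2) (p(F) = (12 + F*sqrt(F)) + F = (12 + F**(3/2)) + F = 12 + F + F**(3/2))
G(J) = 8*J (G(J) = (4*J)*2 = 8*J)
G(o(5)) - p(M(-1)) = 8*(5 + 5) - (12 + 2*(-1) + (2*(-1))**(3/2)) = 8*10 - (12 - 2 + (-2)**(3/2)) = 80 - (12 - 2 - 2*I*sqrt(2)) = 80 - (10 - 2*I*sqrt(2)) = 80 + (-10 + 2*I*sqrt(2)) = 70 + 2*I*sqrt(2)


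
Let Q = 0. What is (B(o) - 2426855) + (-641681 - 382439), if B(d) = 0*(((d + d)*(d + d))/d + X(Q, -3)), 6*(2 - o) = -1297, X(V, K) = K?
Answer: -3450975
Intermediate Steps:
o = 1309/6 (o = 2 - ⅙*(-1297) = 2 + 1297/6 = 1309/6 ≈ 218.17)
B(d) = 0 (B(d) = 0*(((d + d)*(d + d))/d - 3) = 0*(((2*d)*(2*d))/d - 3) = 0*((4*d²)/d - 3) = 0*(4*d - 3) = 0*(-3 + 4*d) = 0)
(B(o) - 2426855) + (-641681 - 382439) = (0 - 2426855) + (-641681 - 382439) = -2426855 - 1024120 = -3450975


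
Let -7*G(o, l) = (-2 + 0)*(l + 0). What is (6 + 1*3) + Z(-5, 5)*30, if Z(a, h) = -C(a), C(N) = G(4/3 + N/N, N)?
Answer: 363/7 ≈ 51.857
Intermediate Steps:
G(o, l) = 2*l/7 (G(o, l) = -(-2 + 0)*(l + 0)/7 = -(-2)*l/7 = 2*l/7)
C(N) = 2*N/7
Z(a, h) = -2*a/7
(6 + 1*3) + Z(-5, 5)*30 = (6 + 1*3) - 2/7*(-5)*30 = (6 + 3) + (10/7)*30 = 9 + 300/7 = 363/7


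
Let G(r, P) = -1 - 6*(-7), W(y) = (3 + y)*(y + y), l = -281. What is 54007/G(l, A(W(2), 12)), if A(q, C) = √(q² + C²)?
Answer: 54007/41 ≈ 1317.2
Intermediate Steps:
W(y) = 2*y*(3 + y) (W(y) = (3 + y)*(2*y) = 2*y*(3 + y))
A(q, C) = √(C² + q²)
G(r, P) = 41 (G(r, P) = -1 + 42 = 41)
54007/G(l, A(W(2), 12)) = 54007/41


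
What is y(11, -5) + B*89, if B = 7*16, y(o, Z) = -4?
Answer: 9964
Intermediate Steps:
B = 112
y(11, -5) + B*89 = -4 + 112*89 = -4 + 9968 = 9964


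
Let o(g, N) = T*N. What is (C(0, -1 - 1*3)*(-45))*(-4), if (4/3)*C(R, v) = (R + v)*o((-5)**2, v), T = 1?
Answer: 2160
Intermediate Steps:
o(g, N) = N (o(g, N) = 1*N = N)
C(R, v) = 3*v*(R + v)/4 (C(R, v) = 3*((R + v)*v)/4 = 3*(v*(R + v))/4 = 3*v*(R + v)/4)
(C(0, -1 - 1*3)*(-45))*(-4) = ((3*(-1 - 1*3)*(0 + (-1 - 1*3))/4)*(-45))*(-4) = ((3*(-1 - 3)*(0 + (-1 - 3))/4)*(-45))*(-4) = (((3/4)*(-4)*(0 - 4))*(-45))*(-4) = (((3/4)*(-4)*(-4))*(-45))*(-4) = (12*(-45))*(-4) = -540*(-4) = 2160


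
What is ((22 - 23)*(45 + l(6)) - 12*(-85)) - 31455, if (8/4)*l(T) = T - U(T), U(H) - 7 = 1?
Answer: -30479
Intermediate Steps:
U(H) = 8 (U(H) = 7 + 1 = 8)
l(T) = -4 + T/2 (l(T) = (T - 1*8)/2 = (T - 8)/2 = (-8 + T)/2 = -4 + T/2)
((22 - 23)*(45 + l(6)) - 12*(-85)) - 31455 = ((22 - 23)*(45 + (-4 + (½)*6)) - 12*(-85)) - 31455 = (-(45 + (-4 + 3)) + 1020) - 31455 = (-(45 - 1) + 1020) - 31455 = (-1*44 + 1020) - 31455 = (-44 + 1020) - 31455 = 976 - 31455 = -30479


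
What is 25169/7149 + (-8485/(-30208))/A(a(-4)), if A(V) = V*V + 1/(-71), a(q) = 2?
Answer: 219473165831/61115828736 ≈ 3.5911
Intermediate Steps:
A(V) = -1/71 + V**2 (A(V) = V**2 - 1/71 = -1/71 + V**2)
25169/7149 + (-8485/(-30208))/A(a(-4)) = 25169/7149 + (-8485/(-30208))/(-1/71 + 2**2) = 25169*(1/7149) + (-8485*(-1/30208))/(-1/71 + 4) = 25169/7149 + 8485/(30208*(283/71)) = 25169/7149 + (8485/30208)*(71/283) = 25169/7149 + 602435/8548864 = 219473165831/61115828736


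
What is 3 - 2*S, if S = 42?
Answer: -81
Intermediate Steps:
3 - 2*S = 3 - 2*42 = 3 - 84 = -81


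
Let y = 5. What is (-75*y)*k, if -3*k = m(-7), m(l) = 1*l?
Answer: -875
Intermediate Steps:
m(l) = l
k = 7/3 (k = -⅓*(-7) = 7/3 ≈ 2.3333)
(-75*y)*k = -75*5*(7/3) = -375*7/3 = -875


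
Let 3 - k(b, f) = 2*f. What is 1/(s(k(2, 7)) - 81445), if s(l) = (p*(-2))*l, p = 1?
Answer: -1/81423 ≈ -1.2282e-5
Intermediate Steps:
k(b, f) = 3 - 2*f
s(l) = -2*l (s(l) = (1*(-2))*l = -2*l)
1/(s(k(2, 7)) - 81445) = 1/(-2*(3 - 2*7) - 81445) = 1/(-2*(3 - 14) - 81445) = 1/(-2*(-11) - 81445) = 1/(22 - 81445) = 1/(-81423) = -1/81423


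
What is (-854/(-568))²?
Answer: 182329/80656 ≈ 2.2606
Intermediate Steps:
(-854/(-568))² = (-854*(-1/568))² = (427/284)² = 182329/80656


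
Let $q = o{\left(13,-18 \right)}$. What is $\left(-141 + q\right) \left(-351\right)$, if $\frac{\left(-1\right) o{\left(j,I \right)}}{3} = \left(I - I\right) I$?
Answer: $49491$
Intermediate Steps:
$o{\left(j,I \right)} = 0$ ($o{\left(j,I \right)} = - 3 \left(I - I\right) I = - 3 \cdot 0 I = \left(-3\right) 0 = 0$)
$q = 0$
$\left(-141 + q\right) \left(-351\right) = \left(-141 + 0\right) \left(-351\right) = \left(-141\right) \left(-351\right) = 49491$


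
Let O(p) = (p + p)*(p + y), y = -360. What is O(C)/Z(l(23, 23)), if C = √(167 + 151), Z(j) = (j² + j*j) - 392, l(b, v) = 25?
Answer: 106/143 - 120*√318/143 ≈ -14.223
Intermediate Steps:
Z(j) = -392 + 2*j² (Z(j) = (j² + j²) - 392 = 2*j² - 392 = -392 + 2*j²)
C = √318 ≈ 17.833
O(p) = 2*p*(-360 + p) (O(p) = (p + p)*(p - 360) = (2*p)*(-360 + p) = 2*p*(-360 + p))
O(C)/Z(l(23, 23)) = (2*√318*(-360 + √318))/(-392 + 2*25²) = (2*√318*(-360 + √318))/(-392 + 2*625) = (2*√318*(-360 + √318))/(-392 + 1250) = (2*√318*(-360 + √318))/858 = (2*√318*(-360 + √318))*(1/858) = √318*(-360 + √318)/429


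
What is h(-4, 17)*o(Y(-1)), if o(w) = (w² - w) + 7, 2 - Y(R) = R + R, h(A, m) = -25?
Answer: -475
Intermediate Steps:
Y(R) = 2 - 2*R (Y(R) = 2 - (R + R) = 2 - 2*R)
o(w) = 7 + w² - w
h(-4, 17)*o(Y(-1)) = -25*(7 + (2 - 2*(-1))² - (2 - 2*(-1))) = -25*(7 + (2 + 2)² - (2 + 2)) = -25*(7 + 4² - 1*4) = -25*(7 + 16 - 4) = -25*19 = -475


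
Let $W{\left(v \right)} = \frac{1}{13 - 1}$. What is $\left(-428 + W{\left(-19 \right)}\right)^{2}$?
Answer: $\frac{26368225}{144} \approx 1.8311 \cdot 10^{5}$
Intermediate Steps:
$W{\left(v \right)} = \frac{1}{12}$
$\left(-428 + W{\left(-19 \right)}\right)^{2} = \left(-428 + \frac{1}{12}\right)^{2} = \left(- \frac{5135}{12}\right)^{2} = \frac{26368225}{144}$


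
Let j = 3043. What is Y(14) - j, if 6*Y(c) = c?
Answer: -9122/3 ≈ -3040.7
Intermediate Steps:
Y(c) = c/6
Y(14) - j = (1/6)*14 - 1*3043 = 7/3 - 3043 = -9122/3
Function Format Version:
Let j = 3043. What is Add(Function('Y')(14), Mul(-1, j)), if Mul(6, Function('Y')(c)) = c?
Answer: Rational(-9122, 3) ≈ -3040.7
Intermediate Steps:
Function('Y')(c) = Mul(Rational(1, 6), c)
Add(Function('Y')(14), Mul(-1, j)) = Add(Mul(Rational(1, 6), 14), Mul(-1, 3043)) = Add(Rational(7, 3), -3043) = Rational(-9122, 3)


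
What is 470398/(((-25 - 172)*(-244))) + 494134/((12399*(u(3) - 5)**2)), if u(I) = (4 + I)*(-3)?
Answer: 247906139954/25180794327 ≈ 9.8450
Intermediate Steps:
u(I) = -12 - 3*I
470398/(((-25 - 172)*(-244))) + 494134/((12399*(u(3) - 5)**2)) = 470398/(((-25 - 172)*(-244))) + 494134/((12399*((-12 - 3*3) - 5)**2)) = 470398/((-197*(-244))) + 494134/((12399*((-12 - 9) - 5)**2)) = 470398/48068 + 494134/((12399*(-21 - 5)**2)) = 470398*(1/48068) + 494134/((12399*(-26)**2)) = 235199/24034 + 494134/((12399*676)) = 235199/24034 + 494134/8381724 = 235199/24034 + 494134*(1/8381724) = 235199/24034 + 247067/4190862 = 247906139954/25180794327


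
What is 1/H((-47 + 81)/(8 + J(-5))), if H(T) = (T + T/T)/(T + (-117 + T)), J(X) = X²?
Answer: -3793/67 ≈ -56.612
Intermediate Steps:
H(T) = (1 + T)/(-117 + 2*T) (H(T) = (T + 1)/(-117 + 2*T) = (1 + T)/(-117 + 2*T))
1/H((-47 + 81)/(8 + J(-5))) = 1/((1 + (-47 + 81)/(8 + (-5)²))/(-117 + 2*((-47 + 81)/(8 + (-5)²)))) = 1/((1 + 34/(8 + 25))/(-117 + 2*(34/(8 + 25)))) = 1/((1 + 34/33)/(-117 + 2*(34/33))) = 1/((67/33)/(-117 + 68/33)) = 1/((67/33)/(-3793/33)) = 1/(-33/3793*67/33) = 1/(-67/3793) = -3793/67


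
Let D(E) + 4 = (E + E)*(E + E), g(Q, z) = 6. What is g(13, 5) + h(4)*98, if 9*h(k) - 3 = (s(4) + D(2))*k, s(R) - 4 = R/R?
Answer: 7012/9 ≈ 779.11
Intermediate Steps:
D(E) = -4 + 4*E² (D(E) = -4 + (E + E)*(E + E) = -4 + (2*E)*(2*E) = -4 + 4*E²)
s(R) = 5 (s(R) = 4 + R/R = 4 + 1 = 5)
h(k) = ⅓ + 17*k/9 (h(k) = ⅓ + ((5 + (-4 + 4*2²))*k)/9 = ⅓ + ((5 + (-4 + 4*4))*k)/9 = ⅓ + ((5 + (-4 + 16))*k)/9 = ⅓ + ((5 + 12)*k)/9 = ⅓ + (17*k)/9 = ⅓ + 17*k/9)
g(13, 5) + h(4)*98 = 6 + (⅓ + (17/9)*4)*98 = 6 + (⅓ + 68/9)*98 = 6 + (71/9)*98 = 6 + 6958/9 = 7012/9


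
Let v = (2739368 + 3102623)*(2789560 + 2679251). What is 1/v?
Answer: 1/31948744642701 ≈ 3.1300e-14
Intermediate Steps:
v = 31948744642701 (v = 5841991*5468811 = 31948744642701)
1/v = 1/31948744642701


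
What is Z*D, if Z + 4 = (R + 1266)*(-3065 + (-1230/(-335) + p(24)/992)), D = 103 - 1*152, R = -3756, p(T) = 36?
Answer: -3103104872777/8308 ≈ -3.7351e+8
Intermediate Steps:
D = -49 (D = 103 - 152 = -49)
Z = 63328670873/8308 (Z = -4 + (-3756 + 1266)*(-3065 + (-1230/(-335) + 36/992)) = -4 - 2490*(-3065 + (-1230*(-1/335) + 36*(1/992))) = -4 - 2490*(-3065 + (246/67 + 9/248)) = -4 - 2490*(-3065 + 61611/16616) = -4 - 2490*(-50866429/16616) = -4 + 63328704105/8308 = 63328670873/8308 ≈ 7.6226e+6)
Z*D = (63328670873/8308)*(-49) = -3103104872777/8308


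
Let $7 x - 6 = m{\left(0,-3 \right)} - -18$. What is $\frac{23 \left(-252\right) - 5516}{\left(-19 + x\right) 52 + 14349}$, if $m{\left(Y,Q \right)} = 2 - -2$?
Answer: $- \frac{11312}{13569} \approx -0.83366$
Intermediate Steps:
$m{\left(Y,Q \right)} = 4$ ($m{\left(Y,Q \right)} = 2 + 2 = 4$)
$x = 4$ ($x = \frac{6}{7} + \frac{4 - -18}{7} = \frac{6}{7} + \frac{4 + 18}{7} = \frac{6}{7} + \frac{1}{7} \cdot 22 = \frac{6}{7} + \frac{22}{7} = 4$)
$\frac{23 \left(-252\right) - 5516}{\left(-19 + x\right) 52 + 14349} = \frac{23 \left(-252\right) - 5516}{\left(-19 + 4\right) 52 + 14349} = \frac{-5796 - 5516}{\left(-15\right) 52 + 14349} = - \frac{11312}{-780 + 14349} = - \frac{11312}{13569}$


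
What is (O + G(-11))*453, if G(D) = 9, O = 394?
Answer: 182559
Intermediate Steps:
(O + G(-11))*453 = (394 + 9)*453 = 403*453 = 182559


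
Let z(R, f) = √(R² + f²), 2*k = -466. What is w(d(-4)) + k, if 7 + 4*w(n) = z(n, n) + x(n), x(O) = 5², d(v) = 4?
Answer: -457/2 + √2 ≈ -227.09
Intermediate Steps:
k = -233 (k = (½)*(-466) = -233)
x(O) = 25
w(n) = 9/2 + √2*√(n²)/4 (w(n) = -7/4 + (√(n² + n²) + 25)/4 = -7/4 + (√(2*n²) + 25)/4 = -7/4 + (√2*√(n²) + 25)/4 = -7/4 + (25 + √2*√(n²))/4 = -7/4 + (25/4 + √2*√(n²)/4) = 9/2 + √2*√(n²)/4)
w(d(-4)) + k = (9/2 + √2*√(4²)/4) - 233 = (9/2 + √2*√16/4) - 233 = (9/2 + (¼)*√2*4) - 233 = (9/2 + √2) - 233 = -457/2 + √2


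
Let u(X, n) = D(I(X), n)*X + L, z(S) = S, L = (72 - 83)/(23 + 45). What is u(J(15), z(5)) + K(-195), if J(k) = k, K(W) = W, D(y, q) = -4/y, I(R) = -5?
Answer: -12455/68 ≈ -183.16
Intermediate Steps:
L = -11/68 ≈ -0.16176
u(X, n) = -11/68 + 4*X/5 (u(X, n) = (-4/(-5))*X - 11/68 = (-4*(-1/5))*X - 11/68 = 4*X/5 - 11/68 = -11/68 + 4*X/5)
u(J(15), z(5)) + K(-195) = (-11/68 + (4/5)*15) - 195 = (-11/68 + 12) - 195 = 805/68 - 195 = -12455/68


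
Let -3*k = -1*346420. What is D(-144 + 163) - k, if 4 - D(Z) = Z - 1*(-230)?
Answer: -347155/3 ≈ -1.1572e+5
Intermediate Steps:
D(Z) = -226 - Z (D(Z) = 4 - (Z - 1*(-230)) = 4 - (Z + 230) = 4 - (230 + Z) = 4 + (-230 - Z) = -226 - Z)
k = 346420/3 (k = -(-1)*346420/3 = -⅓*(-346420) = 346420/3 ≈ 1.1547e+5)
D(-144 + 163) - k = (-226 - (-144 + 163)) - 1*346420/3 = (-226 - 1*19) - 346420/3 = (-226 - 19) - 346420/3 = -245 - 346420/3 = -347155/3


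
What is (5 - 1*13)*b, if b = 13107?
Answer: -104856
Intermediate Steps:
(5 - 1*13)*b = (5 - 1*13)*13107 = (5 - 13)*13107 = -8*13107 = -104856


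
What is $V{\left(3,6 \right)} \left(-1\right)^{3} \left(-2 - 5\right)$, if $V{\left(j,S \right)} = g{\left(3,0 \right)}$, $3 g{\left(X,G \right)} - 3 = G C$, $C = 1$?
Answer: $7$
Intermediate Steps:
$g{\left(X,G \right)} = 1 + \frac{G}{3}$ ($g{\left(X,G \right)} = 1 + \frac{G 1}{3} = 1 + \frac{G}{3}$)
$V{\left(j,S \right)} = 1$ ($V{\left(j,S \right)} = 1 + \frac{1}{3} \cdot 0 = 1 + 0 = 1$)
$V{\left(3,6 \right)} \left(-1\right)^{3} \left(-2 - 5\right) = 1 \left(-1\right)^{3} \left(-2 - 5\right) = 1 \left(-1\right) \left(-7\right) = \left(-1\right) \left(-7\right) = 7$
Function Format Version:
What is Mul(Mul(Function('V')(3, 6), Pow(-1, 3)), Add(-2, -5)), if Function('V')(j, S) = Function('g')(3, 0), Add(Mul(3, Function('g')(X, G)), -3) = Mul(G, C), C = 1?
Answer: 7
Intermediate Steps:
Function('g')(X, G) = Add(1, Mul(Rational(1, 3), G)) (Function('g')(X, G) = Add(1, Mul(Rational(1, 3), Mul(G, 1))) = Add(1, Mul(Rational(1, 3), G)))
Function('V')(j, S) = 1 (Function('V')(j, S) = Add(1, Mul(Rational(1, 3), 0)) = Add(1, 0) = 1)
Mul(Mul(Function('V')(3, 6), Pow(-1, 3)), Add(-2, -5)) = Mul(Mul(1, Pow(-1, 3)), Add(-2, -5)) = Mul(Mul(1, -1), -7) = Mul(-1, -7) = 7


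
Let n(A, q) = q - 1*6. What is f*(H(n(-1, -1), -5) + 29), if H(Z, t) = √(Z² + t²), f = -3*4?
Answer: -348 - 12*√74 ≈ -451.23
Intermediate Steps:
n(A, q) = -6 + q (n(A, q) = q - 6 = -6 + q)
f = -12
f*(H(n(-1, -1), -5) + 29) = -12*(√((-6 - 1)² + (-5)²) + 29) = -12*(√((-7)² + 25) + 29) = -12*(√(49 + 25) + 29) = -12*(√74 + 29) = -12*(29 + √74) = -348 - 12*√74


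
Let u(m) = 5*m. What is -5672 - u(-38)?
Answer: -5482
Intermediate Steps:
-5672 - u(-38) = -5672 - 5*(-38) = -5672 - 1*(-190) = -5672 + 190 = -5482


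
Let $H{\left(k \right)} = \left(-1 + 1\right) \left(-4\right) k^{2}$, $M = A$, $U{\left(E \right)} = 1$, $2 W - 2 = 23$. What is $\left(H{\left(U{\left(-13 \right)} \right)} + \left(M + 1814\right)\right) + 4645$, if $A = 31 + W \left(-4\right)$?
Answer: $6440$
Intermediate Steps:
$W = \frac{25}{2}$ ($W = 1 + \frac{1}{2} \cdot 23 = 1 + \frac{23}{2} = \frac{25}{2} \approx 12.5$)
$A = -19$ ($A = 31 + \frac{25}{2} \left(-4\right) = 31 - 50 = -19$)
$M = -19$
$H{\left(k \right)} = 0$ ($H{\left(k \right)} = 0 \left(-4\right) k^{2} = 0 k^{2} = 0$)
$\left(H{\left(U{\left(-13 \right)} \right)} + \left(M + 1814\right)\right) + 4645 = \left(0 + \left(-19 + 1814\right)\right) + 4645 = \left(0 + 1795\right) + 4645 = 1795 + 4645 = 6440$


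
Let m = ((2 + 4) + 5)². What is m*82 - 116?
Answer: 9806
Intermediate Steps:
m = 121 (m = (6 + 5)² = 11² = 121)
m*82 - 116 = 121*82 - 116 = 9922 - 116 = 9806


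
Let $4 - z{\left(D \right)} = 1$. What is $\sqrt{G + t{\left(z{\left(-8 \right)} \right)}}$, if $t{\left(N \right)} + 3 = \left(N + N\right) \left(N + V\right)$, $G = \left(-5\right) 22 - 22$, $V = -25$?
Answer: $i \sqrt{267} \approx 16.34 i$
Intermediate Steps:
$z{\left(D \right)} = 3$ ($z{\left(D \right)} = 4 - 1 = 3$)
$G = -132$ ($G = -110 - 22 = -132$)
$t{\left(N \right)} = -3 + 2 N \left(-25 + N\right)$ ($t{\left(N \right)} = -3 + \left(N + N\right) \left(N - 25\right) = -3 + 2 N \left(-25 + N\right)$)
$\sqrt{G + t{\left(z{\left(-8 \right)} \right)}} = \sqrt{-132 - \left(153 - 18\right)} = \sqrt{-132 - 135} = \sqrt{-267} = i \sqrt{267}$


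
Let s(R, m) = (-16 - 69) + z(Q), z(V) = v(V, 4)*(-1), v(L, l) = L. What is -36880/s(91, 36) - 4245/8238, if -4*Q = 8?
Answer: 101155035/227918 ≈ 443.82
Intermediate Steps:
Q = -2 (Q = -¼*8 = -2)
z(V) = -V (z(V) = V*(-1) = -V)
s(R, m) = -83 (s(R, m) = (-16 - 69) - 1*(-2) = -85 + 2 = -83)
-36880/s(91, 36) - 4245/8238 = -36880/(-83) - 4245/8238 = -36880*(-1/83) - 4245*1/8238 = 36880/83 - 1415/2746 = 101155035/227918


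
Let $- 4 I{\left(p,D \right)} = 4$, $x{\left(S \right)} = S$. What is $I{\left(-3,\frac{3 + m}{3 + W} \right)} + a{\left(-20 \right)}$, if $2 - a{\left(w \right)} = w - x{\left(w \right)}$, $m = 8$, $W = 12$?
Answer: $1$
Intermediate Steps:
$I{\left(p,D \right)} = -1$ ($I{\left(p,D \right)} = \left(- \frac{1}{4}\right) 4 = -1$)
$a{\left(w \right)} = 2$ ($a{\left(w \right)} = 2 - \left(w - w\right) = 2 - 0 = 2 + 0 = 2$)
$I{\left(-3,\frac{3 + m}{3 + W} \right)} + a{\left(-20 \right)} = -1 + 2 = 1$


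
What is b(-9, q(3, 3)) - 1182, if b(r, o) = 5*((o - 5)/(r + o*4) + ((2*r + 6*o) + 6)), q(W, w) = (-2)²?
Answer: -7859/7 ≈ -1122.7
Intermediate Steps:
q(W, w) = 4
b(r, o) = 30 + 10*r + 30*o + 5*(-5 + o)/(r + 4*o) (b(r, o) = 5*((-5 + o)/(r + 4*o) + (6 + 2*r + 6*o)) = 5*(6 + 2*r + 6*o + (-5 + o)/(r + 4*o)) = 30 + 10*r + 30*o + 5*(-5 + o)/(r + 4*o))
b(-9, q(3, 3)) - 1182 = 5*(-5 + 2*(-9)² + 6*(-9) + 24*4² + 25*4 + 14*4*(-9))/(-9 + 4*4) - 1182 = 5*(-5 + 2*81 - 54 + 24*16 + 100 - 504)/(-9 + 16) - 1182 = 5*(-5 + 162 - 54 + 384 + 100 - 504)/7 - 1182 = 5*(⅐)*83 - 1182 = 415/7 - 1182 = -7859/7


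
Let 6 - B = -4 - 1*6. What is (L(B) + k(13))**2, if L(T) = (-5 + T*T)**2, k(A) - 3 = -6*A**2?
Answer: 3842760100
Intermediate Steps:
k(A) = 3 - 6*A**2
B = 16 (B = 6 - (-4 - 1*6) = 6 - (-4 - 6) = 6 - 1*(-10) = 6 + 10 = 16)
L(T) = (-5 + T**2)**2
(L(B) + k(13))**2 = ((-5 + 16**2)**2 + (3 - 6*13**2))**2 = ((-5 + 256)**2 + (3 - 6*169))**2 = (251**2 + (3 - 1014))**2 = (63001 - 1011)**2 = 61990**2 = 3842760100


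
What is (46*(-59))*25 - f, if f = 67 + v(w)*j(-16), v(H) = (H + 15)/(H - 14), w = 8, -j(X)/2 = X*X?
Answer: -209639/3 ≈ -69880.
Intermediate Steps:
j(X) = -2*X**2 (j(X) = -2*X*X = -2*X**2)
v(H) = (15 + H)/(-14 + H)
f = 6089/3 (f = 67 + ((15 + 8)/(-14 + 8))*(-2*(-16)**2) = 67 + (23/(-6))*(-2*256) = 67 - 1/6*23*(-512) = 67 - 23/6*(-512) = 67 + 5888/3 = 6089/3 ≈ 2029.7)
(46*(-59))*25 - f = (46*(-59))*25 - 1*6089/3 = -2714*25 - 6089/3 = -67850 - 6089/3 = -209639/3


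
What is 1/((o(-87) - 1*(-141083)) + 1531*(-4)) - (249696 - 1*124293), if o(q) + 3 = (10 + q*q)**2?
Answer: -7220227832390/57576197 ≈ -1.2540e+5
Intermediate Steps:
o(q) = -3 + (10 + q**2)**2 (o(q) = -3 + (10 + q*q)**2 = -3 + (10 + q**2)**2)
1/((o(-87) - 1*(-141083)) + 1531*(-4)) - (249696 - 1*124293) = 1/(((-3 + (10 + (-87)**2)**2) - 1*(-141083)) + 1531*(-4)) - (249696 - 1*124293) = 1/(((-3 + (10 + 7569)**2) + 141083) - 6124) - (249696 - 124293) = 1/(((-3 + 7579**2) + 141083) - 6124) - 1*125403 = 1/(((-3 + 57441241) + 141083) - 6124) - 125403 = 1/((57441238 + 141083) - 6124) - 125403 = 1/(57582321 - 6124) - 125403 = 1/57576197 - 125403 = -7220227832390/57576197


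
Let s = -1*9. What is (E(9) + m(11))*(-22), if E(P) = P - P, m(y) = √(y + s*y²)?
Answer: -154*I*√22 ≈ -722.32*I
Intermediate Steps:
s = -9
m(y) = √(y - 9*y²)
E(P) = 0
(E(9) + m(11))*(-22) = (0 + √(11*(1 - 9*11)))*(-22) = (0 + √(11*(1 - 99)))*(-22) = (0 + √(11*(-98)))*(-22) = (0 + √(-1078))*(-22) = (0 + 7*I*√22)*(-22) = (7*I*√22)*(-22) = -154*I*√22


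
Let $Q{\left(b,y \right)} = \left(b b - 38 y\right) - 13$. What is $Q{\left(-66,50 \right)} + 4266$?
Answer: $6709$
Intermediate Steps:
$Q{\left(b,y \right)} = -13 + b^{2} - 38 y$ ($Q{\left(b,y \right)} = \left(b^{2} - 38 y\right) - 13 = -13 + b^{2} - 38 y$)
$Q{\left(-66,50 \right)} + 4266 = \left(-13 + \left(-66\right)^{2} - 1900\right) + 4266 = \left(-13 + 4356 - 1900\right) + 4266 = 2443 + 4266 = 6709$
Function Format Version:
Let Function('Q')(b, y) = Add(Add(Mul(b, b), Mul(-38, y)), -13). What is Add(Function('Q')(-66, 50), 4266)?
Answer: 6709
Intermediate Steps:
Function('Q')(b, y) = Add(-13, Pow(b, 2), Mul(-38, y)) (Function('Q')(b, y) = Add(Add(Pow(b, 2), Mul(-38, y)), -13) = Add(-13, Pow(b, 2), Mul(-38, y)))
Add(Function('Q')(-66, 50), 4266) = Add(Add(-13, Pow(-66, 2), Mul(-38, 50)), 4266) = Add(Add(-13, 4356, -1900), 4266) = Add(2443, 4266) = 6709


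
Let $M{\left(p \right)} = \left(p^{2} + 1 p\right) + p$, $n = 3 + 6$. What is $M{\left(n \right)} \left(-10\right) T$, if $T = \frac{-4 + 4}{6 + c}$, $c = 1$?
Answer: $0$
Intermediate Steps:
$n = 9$
$M{\left(p \right)} = p^{2} + 2 p$ ($M{\left(p \right)} = \left(p^{2} + p\right) + p = \left(p + p^{2}\right) + p = p^{2} + 2 p$)
$T = 0$ ($T = \frac{-4 + 4}{6 + 1} = \frac{0}{7} = 0 \cdot \frac{1}{7} = 0$)
$M{\left(n \right)} \left(-10\right) T = 9 \left(2 + 9\right) \left(-10\right) 0 = 9 \cdot 11 \left(-10\right) 0 = 99 \left(-10\right) 0 = \left(-990\right) 0 = 0$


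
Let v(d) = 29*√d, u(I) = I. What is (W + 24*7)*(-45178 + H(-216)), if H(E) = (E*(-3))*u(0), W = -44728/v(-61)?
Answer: -7589904 - 2020721584*I*√61/1769 ≈ -7.5899e+6 - 8.9216e+6*I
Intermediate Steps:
W = 44728*I*√61/1769 (W = -44728*(-I*√61/1769) = -(-44728)*I*√61/1769 = 44728*I*√61/1769 ≈ 197.48*I)
H(E) = 0 (H(E) = (E*(-3))*0 = -3*E*0 = 0)
(W + 24*7)*(-45178 + H(-216)) = (44728*I*√61/1769 + 24*7)*(-45178 + 0) = (44728*I*√61/1769 + 168)*(-45178) = (168 + 44728*I*√61/1769)*(-45178) = -7589904 - 2020721584*I*√61/1769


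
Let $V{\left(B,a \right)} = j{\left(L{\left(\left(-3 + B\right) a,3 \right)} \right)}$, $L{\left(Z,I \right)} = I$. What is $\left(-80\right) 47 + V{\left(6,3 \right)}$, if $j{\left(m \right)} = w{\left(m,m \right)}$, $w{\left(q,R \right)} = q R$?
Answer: $-3751$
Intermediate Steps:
$w{\left(q,R \right)} = R q$
$j{\left(m \right)} = m^{2}$ ($j{\left(m \right)} = m m = m^{2}$)
$V{\left(B,a \right)} = 9$ ($V{\left(B,a \right)} = 3^{2} = 9$)
$\left(-80\right) 47 + V{\left(6,3 \right)} = \left(-80\right) 47 + 9 = -3760 + 9 = -3751$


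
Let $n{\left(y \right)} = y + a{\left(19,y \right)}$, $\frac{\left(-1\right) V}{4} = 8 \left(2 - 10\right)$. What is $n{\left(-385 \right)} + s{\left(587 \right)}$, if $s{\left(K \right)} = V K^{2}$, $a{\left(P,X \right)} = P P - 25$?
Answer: $88209615$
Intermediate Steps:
$a{\left(P,X \right)} = -25 + P^{2}$ ($a{\left(P,X \right)} = P^{2} - 25 = -25 + P^{2}$)
$V = 256$ ($V = - 4 \cdot 8 \left(2 - 10\right) = - 4 \cdot 8 \left(-8\right) = \left(-4\right) \left(-64\right) = 256$)
$n{\left(y \right)} = 336 + y$ ($n{\left(y \right)} = y - \left(25 - 19^{2}\right) = y + \left(-25 + 361\right) = y + 336 = 336 + y$)
$s{\left(K \right)} = 256 K^{2}$
$n{\left(-385 \right)} + s{\left(587 \right)} = \left(336 - 385\right) + 256 \cdot 587^{2} = -49 + 256 \cdot 344569 = -49 + 88209664 = 88209615$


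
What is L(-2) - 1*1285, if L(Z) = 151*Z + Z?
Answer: -1589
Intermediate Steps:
L(Z) = 152*Z
L(-2) - 1*1285 = 152*(-2) - 1*1285 = -304 - 1285 = -1589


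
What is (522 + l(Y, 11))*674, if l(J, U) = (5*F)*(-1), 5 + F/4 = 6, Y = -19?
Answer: 338348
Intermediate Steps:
F = 4 (F = -20 + 4*6 = -20 + 24 = 4)
l(J, U) = -20 (l(J, U) = (5*4)*(-1) = 20*(-1) = -20)
(522 + l(Y, 11))*674 = (522 - 20)*674 = 502*674 = 338348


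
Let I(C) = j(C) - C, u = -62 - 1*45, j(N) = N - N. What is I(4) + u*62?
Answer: -6638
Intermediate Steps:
j(N) = 0
u = -107 (u = -62 - 45 = -107)
I(C) = -C (I(C) = 0 - C = -C)
I(4) + u*62 = -1*4 - 107*62 = -4 - 6634 = -6638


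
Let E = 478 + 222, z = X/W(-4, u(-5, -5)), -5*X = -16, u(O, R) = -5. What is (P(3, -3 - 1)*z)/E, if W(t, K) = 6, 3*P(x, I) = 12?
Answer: 8/2625 ≈ 0.0030476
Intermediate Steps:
P(x, I) = 4 (P(x, I) = (1/3)*12 = 4)
X = 16/5 (X = -1/5*(-16) = 16/5 ≈ 3.2000)
z = 8/15 (z = (16/5)/6 = (16/5)*(1/6) = 8/15 ≈ 0.53333)
E = 700
(P(3, -3 - 1)*z)/E = (4*(8/15))/700 = (32/15)*(1/700) = 8/2625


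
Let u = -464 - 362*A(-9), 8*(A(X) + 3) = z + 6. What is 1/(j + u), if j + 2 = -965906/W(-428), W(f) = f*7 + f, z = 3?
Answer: 1712/847181 ≈ 0.0020208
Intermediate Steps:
W(f) = 8*f (W(f) = 7*f + f = 8*f)
A(X) = -15/8 (A(X) = -3 + (3 + 6)/8 = -3 + (1/8)*9 = -3 + 9/8 = -15/8)
j = 479529/1712 (j = -2 - 965906/(8*(-428)) = -2 - 965906/(-3424) = -2 - 965906*(-1/3424) = -2 + 482953/1712 = 479529/1712 ≈ 280.10)
u = 859/4 (u = -464 - 362*(-15/8) = -464 + 2715/4 = 859/4 ≈ 214.75)
1/(j + u) = 1/(479529/1712 + 859/4) = 1/(847181/1712) = 1712/847181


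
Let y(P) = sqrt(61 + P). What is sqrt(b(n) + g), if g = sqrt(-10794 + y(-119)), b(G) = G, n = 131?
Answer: sqrt(131 + sqrt(-10794 + I*sqrt(58))) ≈ 12.212 + 4.2538*I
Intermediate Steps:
g = sqrt(-10794 + I*sqrt(58)) (g = sqrt(-10794 + sqrt(61 - 119)) = sqrt(-10794 + sqrt(-58)) = sqrt(-10794 + I*sqrt(58)) ≈ 0.0367 + 103.89*I)
sqrt(b(n) + g) = sqrt(131 + sqrt(-10794 + I*sqrt(58)))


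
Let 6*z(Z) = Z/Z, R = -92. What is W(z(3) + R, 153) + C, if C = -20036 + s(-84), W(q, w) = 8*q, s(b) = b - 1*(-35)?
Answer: -62459/3 ≈ -20820.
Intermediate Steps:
z(Z) = ⅙ (z(Z) = (Z/Z)/6 = (⅙)*1 = ⅙)
s(b) = 35 + b (s(b) = b + 35 = 35 + b)
C = -20085 (C = -20036 + (35 - 84) = -20036 - 49 = -20085)
W(z(3) + R, 153) + C = 8*(⅙ - 92) - 20085 = 8*(-551/6) - 20085 = -2204/3 - 20085 = -62459/3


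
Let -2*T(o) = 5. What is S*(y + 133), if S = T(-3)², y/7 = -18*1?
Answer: 175/4 ≈ 43.750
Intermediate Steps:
y = -126 (y = 7*(-18*1) = 7*(-18) = -126)
T(o) = -5/2 (T(o) = -½*5 = -5/2)
S = 25/4 (S = (-5/2)² = 25/4 ≈ 6.2500)
S*(y + 133) = 25*(-126 + 133)/4 = (25/4)*7 = 175/4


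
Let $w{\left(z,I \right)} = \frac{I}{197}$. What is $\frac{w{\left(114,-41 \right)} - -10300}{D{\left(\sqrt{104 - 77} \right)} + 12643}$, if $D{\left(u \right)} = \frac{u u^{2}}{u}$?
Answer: $\frac{2029059}{2495990} \approx 0.81293$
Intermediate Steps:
$w{\left(z,I \right)} = \frac{I}{197}$
$D{\left(u \right)} = u^{2}$ ($D{\left(u \right)} = \frac{u^{3}}{u} = u^{2}$)
$\frac{w{\left(114,-41 \right)} - -10300}{D{\left(\sqrt{104 - 77} \right)} + 12643} = \frac{\frac{1}{197} \left(-41\right) - -10300}{\left(\sqrt{104 - 77}\right)^{2} + 12643} = \frac{- \frac{41}{197} + 10300}{\left(\sqrt{27}\right)^{2} + 12643} = \frac{2029059}{197 \left(\left(3 \sqrt{3}\right)^{2} + 12643\right)} = \frac{2029059}{197 \left(27 + 12643\right)} = \frac{2029059}{197 \cdot 12670} = \frac{2029059}{197} \cdot \frac{1}{12670} = \frac{2029059}{2495990}$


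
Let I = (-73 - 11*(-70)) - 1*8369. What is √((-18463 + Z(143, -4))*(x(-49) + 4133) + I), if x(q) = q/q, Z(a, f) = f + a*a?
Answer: 2*√2046479 ≈ 2861.1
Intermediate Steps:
Z(a, f) = f + a²
x(q) = 1
I = -7672 (I = (-73 + 770) - 8369 = 697 - 8369 = -7672)
√((-18463 + Z(143, -4))*(x(-49) + 4133) + I) = √((-18463 + (-4 + 143²))*(1 + 4133) - 7672) = √((-18463 + (-4 + 20449))*4134 - 7672) = √((-18463 + 20445)*4134 - 7672) = √(1982*4134 - 7672) = √(8193588 - 7672) = √8185916 = 2*√2046479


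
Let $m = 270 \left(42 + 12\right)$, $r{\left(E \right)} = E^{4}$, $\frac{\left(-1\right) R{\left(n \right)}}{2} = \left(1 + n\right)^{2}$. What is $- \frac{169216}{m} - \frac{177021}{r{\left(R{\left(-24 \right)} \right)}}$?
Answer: $- \frac{53005887386480329}{4567096661587920} \approx -11.606$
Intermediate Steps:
$R{\left(n \right)} = - 2 \left(1 + n\right)^{2}$
$m = 14580$ ($m = 270 \cdot 54 = 14580$)
$- \frac{169216}{m} - \frac{177021}{r{\left(R{\left(-24 \right)} \right)}} = - \frac{169216}{14580} - \frac{177021}{\left(- 2 \left(1 - 24\right)^{2}\right)^{4}} = \left(-169216\right) \frac{1}{14580} - \frac{177021}{\left(- 2 \left(-23\right)^{2}\right)^{4}} = - \frac{42304}{3645} - \frac{177021}{\left(\left(-2\right) 529\right)^{4}} = - \frac{42304}{3645} - \frac{177021}{\left(-1058\right)^{4}} = - \frac{42304}{3645} - \frac{177021}{1252975764496} = - \frac{53005887386480329}{4567096661587920}$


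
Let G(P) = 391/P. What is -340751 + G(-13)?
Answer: -4430154/13 ≈ -3.4078e+5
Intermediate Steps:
-340751 + G(-13) = -340751 + 391/(-13) = -340751 + 391*(-1/13) = -340751 - 391/13 = -4430154/13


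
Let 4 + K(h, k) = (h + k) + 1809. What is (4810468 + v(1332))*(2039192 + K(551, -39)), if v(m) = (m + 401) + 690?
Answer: 9825560292519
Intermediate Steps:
K(h, k) = 1805 + h + k (K(h, k) = -4 + ((h + k) + 1809) = -4 + (1809 + h + k) = 1805 + h + k)
v(m) = 1091 + m (v(m) = (401 + m) + 690 = 1091 + m)
(4810468 + v(1332))*(2039192 + K(551, -39)) = (4810468 + (1091 + 1332))*(2039192 + (1805 + 551 - 39)) = (4810468 + 2423)*(2039192 + 2317) = 4812891*2041509 = 9825560292519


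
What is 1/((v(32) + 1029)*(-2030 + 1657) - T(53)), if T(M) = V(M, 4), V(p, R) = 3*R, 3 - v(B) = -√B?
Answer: -96237/37045127644 + 373*√2/37045127644 ≈ -2.5836e-6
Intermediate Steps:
v(B) = 3 + √B (v(B) = 3 - (-1)*√B = 3 + √B)
T(M) = 12 (T(M) = 3*4 = 12)
1/((v(32) + 1029)*(-2030 + 1657) - T(53)) = 1/(((3 + √32) + 1029)*(-2030 + 1657) - 1*12) = 1/(((3 + 4*√2) + 1029)*(-373) - 12) = 1/((1032 + 4*√2)*(-373) - 12) = 1/((-384936 - 1492*√2) - 12) = 1/(-384948 - 1492*√2)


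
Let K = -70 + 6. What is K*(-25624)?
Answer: 1639936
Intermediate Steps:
K = -64
K*(-25624) = -64*(-25624) = 1639936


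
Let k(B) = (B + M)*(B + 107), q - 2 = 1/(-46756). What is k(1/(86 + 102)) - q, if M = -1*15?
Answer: -663707384243/413136016 ≈ -1606.5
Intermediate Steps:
M = -15
q = 93511/46756 (q = 2 + 1/(-46756) = 2 - 1/46756 = 93511/46756 ≈ 2.0000)
k(B) = (-15 + B)*(107 + B) (k(B) = (B - 15)*(B + 107) = (-15 + B)*(107 + B))
k(1/(86 + 102)) - q = (-1605 + (1/(86 + 102))² + 92/(86 + 102)) - 1*93511/46756 = (-1605 + (1/188)² + 92/188) - 93511/46756 = (-1605 + (1/188)² + 92*(1/188)) - 93511/46756 = (-1605 + 1/35344 + 23/47) - 93511/46756 = -56709823/35344 - 93511/46756 = -663707384243/413136016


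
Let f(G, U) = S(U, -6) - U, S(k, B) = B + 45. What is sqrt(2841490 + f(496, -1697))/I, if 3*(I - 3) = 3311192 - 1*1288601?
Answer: 3*sqrt(315914)/674200 ≈ 0.0025010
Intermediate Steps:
S(k, B) = 45 + B
f(G, U) = 39 - U (f(G, U) = (45 - 6) - U = 39 - U)
I = 674200 (I = 3 + (3311192 - 1*1288601)/3 = 3 + (3311192 - 1288601)/3 = 3 + (1/3)*2022591 = 3 + 674197 = 674200)
sqrt(2841490 + f(496, -1697))/I = sqrt(2841490 + (39 - 1*(-1697)))/674200 = sqrt(2841490 + (39 + 1697))*(1/674200) = sqrt(2841490 + 1736)*(1/674200) = sqrt(2843226)*(1/674200) = (3*sqrt(315914))*(1/674200) = 3*sqrt(315914)/674200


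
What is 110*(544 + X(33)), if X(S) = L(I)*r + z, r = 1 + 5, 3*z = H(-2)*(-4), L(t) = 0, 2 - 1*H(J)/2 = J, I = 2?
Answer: 176000/3 ≈ 58667.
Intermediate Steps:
H(J) = 4 - 2*J
z = -32/3 (z = ((4 - 2*(-2))*(-4))/3 = ((4 + 4)*(-4))/3 = (8*(-4))/3 = (⅓)*(-32) = -32/3 ≈ -10.667)
r = 6
X(S) = -32/3 (X(S) = 0*6 - 32/3 = 0 - 32/3 = -32/3)
110*(544 + X(33)) = 110*(544 - 32/3) = 110*(1600/3) = 176000/3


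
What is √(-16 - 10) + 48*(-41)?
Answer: -1968 + I*√26 ≈ -1968.0 + 5.099*I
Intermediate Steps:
√(-16 - 10) + 48*(-41) = √(-26) - 1968 = I*√26 - 1968 = -1968 + I*√26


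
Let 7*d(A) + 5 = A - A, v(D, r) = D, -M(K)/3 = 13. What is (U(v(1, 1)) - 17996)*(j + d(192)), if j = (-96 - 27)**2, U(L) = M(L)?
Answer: -1909870430/7 ≈ -2.7284e+8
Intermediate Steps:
M(K) = -39 (M(K) = -3*13 = -39)
d(A) = -5/7 (d(A) = -5/7 + (A - A)/7 = -5/7 + (1/7)*0 = -5/7 + 0 = -5/7)
U(L) = -39
j = 15129 (j = (-123)**2 = 15129)
(U(v(1, 1)) - 17996)*(j + d(192)) = (-39 - 17996)*(15129 - 5/7) = -18035*105898/7 = -1909870430/7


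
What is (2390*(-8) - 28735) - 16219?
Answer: -64074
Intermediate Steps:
(2390*(-8) - 28735) - 16219 = (-19120 - 28735) - 16219 = -47855 - 16219 = -64074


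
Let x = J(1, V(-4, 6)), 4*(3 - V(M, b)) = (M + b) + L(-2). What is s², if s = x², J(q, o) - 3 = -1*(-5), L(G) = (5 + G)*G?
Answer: 4096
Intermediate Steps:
L(G) = G*(5 + G)
V(M, b) = 9/2 - M/4 - b/4 (V(M, b) = 3 - ((M + b) - 2*(5 - 2))/4 = 3 - ((M + b) - 2*3)/4 = 3 - ((M + b) - 6)/4 = 3 - (-6 + M + b)/4 = 3 + (3/2 - M/4 - b/4) = 9/2 - M/4 - b/4)
J(q, o) = 8 (J(q, o) = 3 - 1*(-5) = 3 + 5 = 8)
x = 8
s = 64 (s = 8² = 64)
s² = 64² = 4096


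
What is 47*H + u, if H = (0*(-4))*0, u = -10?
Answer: -10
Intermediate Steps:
H = 0 (H = 0*0 = 0)
47*H + u = 47*0 - 10 = 0 - 10 = -10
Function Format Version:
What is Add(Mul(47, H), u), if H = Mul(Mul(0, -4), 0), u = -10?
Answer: -10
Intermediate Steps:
H = 0 (H = Mul(0, 0) = 0)
Add(Mul(47, H), u) = Add(Mul(47, 0), -10) = Add(0, -10) = -10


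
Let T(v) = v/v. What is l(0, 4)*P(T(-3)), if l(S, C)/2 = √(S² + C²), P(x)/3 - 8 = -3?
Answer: 120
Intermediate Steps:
T(v) = 1
P(x) = 15 (P(x) = 24 + 3*(-3) = 24 - 9 = 15)
l(S, C) = 2*√(C² + S²) (l(S, C) = 2*√(S² + C²) = 2*√(C² + S²))
l(0, 4)*P(T(-3)) = (2*√(4² + 0²))*15 = (2*√(16 + 0))*15 = (2*√16)*15 = (2*4)*15 = 8*15 = 120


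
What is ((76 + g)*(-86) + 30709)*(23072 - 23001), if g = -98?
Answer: 2314671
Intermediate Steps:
((76 + g)*(-86) + 30709)*(23072 - 23001) = ((76 - 98)*(-86) + 30709)*(23072 - 23001) = (-22*(-86) + 30709)*71 = (1892 + 30709)*71 = 32601*71 = 2314671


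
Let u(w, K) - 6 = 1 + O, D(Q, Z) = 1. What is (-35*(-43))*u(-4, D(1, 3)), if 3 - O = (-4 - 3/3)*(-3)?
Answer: -7525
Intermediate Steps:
O = -12 (O = 3 - (-4 - 3/3)*(-3) = 3 - (-4 - 3*⅓)*(-3) = 3 - (-4 - 1)*(-3) = 3 - (-5)*(-3) = 3 - 1*15 = 3 - 15 = -12)
u(w, K) = -5 (u(w, K) = 6 + (1 - 12) = 6 - 11 = -5)
(-35*(-43))*u(-4, D(1, 3)) = -35*(-43)*(-5) = 1505*(-5) = -7525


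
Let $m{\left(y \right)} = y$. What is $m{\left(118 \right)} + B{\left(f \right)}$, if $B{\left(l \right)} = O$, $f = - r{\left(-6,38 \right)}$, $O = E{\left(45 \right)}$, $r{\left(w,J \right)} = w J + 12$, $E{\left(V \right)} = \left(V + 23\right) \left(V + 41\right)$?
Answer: $5966$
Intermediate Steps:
$E{\left(V \right)} = \left(23 + V\right) \left(41 + V\right)$
$r{\left(w,J \right)} = 12 + J w$ ($r{\left(w,J \right)} = J w + 12 = 12 + J w$)
$O = 5848$ ($O = 943 + 45^{2} + 64 \cdot 45 = 943 + 2025 + 2880 = 5848$)
$f = 216$ ($f = - (12 + 38 \left(-6\right)) = - (12 - 228) = \left(-1\right) \left(-216\right) = 216$)
$B{\left(l \right)} = 5848$
$m{\left(118 \right)} + B{\left(f \right)} = 118 + 5848 = 5966$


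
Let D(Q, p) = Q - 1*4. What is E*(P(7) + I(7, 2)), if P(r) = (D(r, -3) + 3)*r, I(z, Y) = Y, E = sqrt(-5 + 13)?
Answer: 88*sqrt(2) ≈ 124.45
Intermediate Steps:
E = 2*sqrt(2) (E = sqrt(8) = 2*sqrt(2) ≈ 2.8284)
D(Q, p) = -4 + Q (D(Q, p) = Q - 4 = -4 + Q)
P(r) = r*(-1 + r) (P(r) = ((-4 + r) + 3)*r = (-1 + r)*r = r*(-1 + r))
E*(P(7) + I(7, 2)) = (2*sqrt(2))*(7*(-1 + 7) + 2) = (2*sqrt(2))*(7*6 + 2) = (2*sqrt(2))*(42 + 2) = (2*sqrt(2))*44 = 88*sqrt(2)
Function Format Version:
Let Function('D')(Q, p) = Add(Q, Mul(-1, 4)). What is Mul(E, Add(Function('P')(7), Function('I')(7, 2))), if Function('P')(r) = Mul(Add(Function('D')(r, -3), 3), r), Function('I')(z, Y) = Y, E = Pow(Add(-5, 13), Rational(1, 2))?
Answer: Mul(88, Pow(2, Rational(1, 2))) ≈ 124.45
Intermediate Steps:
E = Mul(2, Pow(2, Rational(1, 2))) (E = Pow(8, Rational(1, 2)) = Mul(2, Pow(2, Rational(1, 2))) ≈ 2.8284)
Function('D')(Q, p) = Add(-4, Q) (Function('D')(Q, p) = Add(Q, -4) = Add(-4, Q))
Function('P')(r) = Mul(r, Add(-1, r)) (Function('P')(r) = Mul(Add(Add(-4, r), 3), r) = Mul(Add(-1, r), r) = Mul(r, Add(-1, r)))
Mul(E, Add(Function('P')(7), Function('I')(7, 2))) = Mul(Mul(2, Pow(2, Rational(1, 2))), Add(Mul(7, Add(-1, 7)), 2)) = Mul(Mul(2, Pow(2, Rational(1, 2))), Add(Mul(7, 6), 2)) = Mul(Mul(2, Pow(2, Rational(1, 2))), Add(42, 2)) = Mul(Mul(2, Pow(2, Rational(1, 2))), 44) = Mul(88, Pow(2, Rational(1, 2)))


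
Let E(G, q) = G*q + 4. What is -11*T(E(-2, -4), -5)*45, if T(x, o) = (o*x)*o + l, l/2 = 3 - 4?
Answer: -147510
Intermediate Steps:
l = -2 (l = 2*(3 - 4) = 2*(-1) = -2)
E(G, q) = 4 + G*q
T(x, o) = -2 + x*o² (T(x, o) = (o*x)*o - 2 = x*o² - 2 = -2 + x*o²)
-11*T(E(-2, -4), -5)*45 = -11*(-2 + (4 - 2*(-4))*(-5)²)*45 = -11*(-2 + (4 + 8)*25)*45 = -11*(-2 + 12*25)*45 = -11*(-2 + 300)*45 = -11*298*45 = -3278*45 = -147510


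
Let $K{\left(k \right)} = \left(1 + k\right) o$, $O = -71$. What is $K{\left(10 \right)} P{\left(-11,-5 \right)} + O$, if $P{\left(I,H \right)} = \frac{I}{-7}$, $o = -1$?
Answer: $- \frac{618}{7} \approx -88.286$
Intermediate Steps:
$P{\left(I,H \right)} = - \frac{I}{7}$ ($P{\left(I,H \right)} = I \left(- \frac{1}{7}\right) = - \frac{I}{7}$)
$K{\left(k \right)} = -1 - k$ ($K{\left(k \right)} = \left(1 + k\right) \left(-1\right) = -1 - k$)
$K{\left(10 \right)} P{\left(-11,-5 \right)} + O = \left(-1 - 10\right) \left(\left(- \frac{1}{7}\right) \left(-11\right)\right) - 71 = \left(-1 - 10\right) \frac{11}{7} - 71 = \left(-11\right) \frac{11}{7} - 71 = - \frac{121}{7} - 71 = - \frac{618}{7}$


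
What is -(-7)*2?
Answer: 14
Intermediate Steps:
-(-7)*2 = -7*(-2) = 14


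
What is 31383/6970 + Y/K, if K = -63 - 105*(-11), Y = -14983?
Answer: -35080637/3805620 ≈ -9.2181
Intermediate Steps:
K = 1092 (K = -63 + 1155 = 1092)
31383/6970 + Y/K = 31383/6970 - 14983/1092 = -35080637/3805620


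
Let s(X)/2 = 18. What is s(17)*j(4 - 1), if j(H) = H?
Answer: 108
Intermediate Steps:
s(X) = 36 (s(X) = 2*18 = 36)
s(17)*j(4 - 1) = 36*(4 - 1) = 36*3 = 108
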